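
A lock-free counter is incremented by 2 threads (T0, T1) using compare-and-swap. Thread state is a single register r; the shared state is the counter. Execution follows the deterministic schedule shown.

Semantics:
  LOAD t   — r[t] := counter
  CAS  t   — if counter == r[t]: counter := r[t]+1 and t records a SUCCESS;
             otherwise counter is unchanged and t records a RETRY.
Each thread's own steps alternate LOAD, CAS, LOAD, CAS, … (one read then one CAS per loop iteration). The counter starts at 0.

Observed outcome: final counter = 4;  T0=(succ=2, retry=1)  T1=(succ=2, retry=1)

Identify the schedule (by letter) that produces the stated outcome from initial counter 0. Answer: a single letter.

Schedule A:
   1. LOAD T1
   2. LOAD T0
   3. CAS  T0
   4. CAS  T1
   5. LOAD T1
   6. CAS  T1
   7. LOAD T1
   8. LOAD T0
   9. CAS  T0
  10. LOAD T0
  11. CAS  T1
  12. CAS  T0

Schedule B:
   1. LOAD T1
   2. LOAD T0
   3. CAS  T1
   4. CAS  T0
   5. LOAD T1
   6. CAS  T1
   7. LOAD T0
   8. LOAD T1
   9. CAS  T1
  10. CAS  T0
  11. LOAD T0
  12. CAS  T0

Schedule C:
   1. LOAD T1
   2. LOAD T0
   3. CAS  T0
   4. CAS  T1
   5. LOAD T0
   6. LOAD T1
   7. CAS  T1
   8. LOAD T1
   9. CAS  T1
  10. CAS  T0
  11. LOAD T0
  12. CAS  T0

C

Run C:
T1 LOAD — after: cnt=0, r=0 — load
T0 LOAD — after: cnt=0, r=0 — load
T0 CAS — after: cnt=1, r=0 — ok
T1 CAS — after: cnt=1, r=0 — retry
T0 LOAD — after: cnt=1, r=1 — load
T1 LOAD — after: cnt=1, r=1 — load
T1 CAS — after: cnt=2, r=1 — ok
T1 LOAD — after: cnt=2, r=2 — load
T1 CAS — after: cnt=3, r=2 — ok
T0 CAS — after: cnt=3, r=1 — retry
T0 LOAD — after: cnt=3, r=3 — load
T0 CAS — after: cnt=4, r=3 — ok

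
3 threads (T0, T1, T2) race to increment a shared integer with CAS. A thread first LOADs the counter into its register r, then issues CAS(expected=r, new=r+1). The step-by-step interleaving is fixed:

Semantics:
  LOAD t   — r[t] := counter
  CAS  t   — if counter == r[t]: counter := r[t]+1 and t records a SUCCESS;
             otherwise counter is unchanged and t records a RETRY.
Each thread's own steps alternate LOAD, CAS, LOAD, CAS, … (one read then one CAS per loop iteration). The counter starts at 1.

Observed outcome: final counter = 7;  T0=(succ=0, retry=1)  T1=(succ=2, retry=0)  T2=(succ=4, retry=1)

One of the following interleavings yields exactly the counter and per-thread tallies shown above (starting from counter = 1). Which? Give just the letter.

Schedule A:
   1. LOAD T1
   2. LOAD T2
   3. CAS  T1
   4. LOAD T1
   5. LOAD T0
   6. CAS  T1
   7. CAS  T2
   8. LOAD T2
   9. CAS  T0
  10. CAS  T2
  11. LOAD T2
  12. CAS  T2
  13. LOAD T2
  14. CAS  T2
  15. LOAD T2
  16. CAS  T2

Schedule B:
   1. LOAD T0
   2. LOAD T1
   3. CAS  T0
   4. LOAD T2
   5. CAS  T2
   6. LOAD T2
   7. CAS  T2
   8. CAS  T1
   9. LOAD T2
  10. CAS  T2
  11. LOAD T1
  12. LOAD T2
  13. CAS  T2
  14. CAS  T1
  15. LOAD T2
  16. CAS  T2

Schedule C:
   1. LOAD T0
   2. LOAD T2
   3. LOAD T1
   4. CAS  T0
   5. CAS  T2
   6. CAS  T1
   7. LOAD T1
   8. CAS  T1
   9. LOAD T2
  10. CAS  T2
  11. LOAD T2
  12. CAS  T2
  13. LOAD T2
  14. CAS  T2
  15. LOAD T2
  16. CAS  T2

A

Tracing schedule A:
[1] T1.load  rd  (counter 1, T1.r 1)
[2] T2.load  rd  (counter 1, T2.r 1)
[3] T1.cas  hit  (counter 2, T1.r 1)
[4] T1.load  rd  (counter 2, T1.r 2)
[5] T0.load  rd  (counter 2, T0.r 2)
[6] T1.cas  hit  (counter 3, T1.r 2)
[7] T2.cas  miss  (counter 3, T2.r 1)
[8] T2.load  rd  (counter 3, T2.r 3)
[9] T0.cas  miss  (counter 3, T0.r 2)
[10] T2.cas  hit  (counter 4, T2.r 3)
[11] T2.load  rd  (counter 4, T2.r 4)
[12] T2.cas  hit  (counter 5, T2.r 4)
[13] T2.load  rd  (counter 5, T2.r 5)
[14] T2.cas  hit  (counter 6, T2.r 5)
[15] T2.load  rd  (counter 6, T2.r 6)
[16] T2.cas  hit  (counter 7, T2.r 6)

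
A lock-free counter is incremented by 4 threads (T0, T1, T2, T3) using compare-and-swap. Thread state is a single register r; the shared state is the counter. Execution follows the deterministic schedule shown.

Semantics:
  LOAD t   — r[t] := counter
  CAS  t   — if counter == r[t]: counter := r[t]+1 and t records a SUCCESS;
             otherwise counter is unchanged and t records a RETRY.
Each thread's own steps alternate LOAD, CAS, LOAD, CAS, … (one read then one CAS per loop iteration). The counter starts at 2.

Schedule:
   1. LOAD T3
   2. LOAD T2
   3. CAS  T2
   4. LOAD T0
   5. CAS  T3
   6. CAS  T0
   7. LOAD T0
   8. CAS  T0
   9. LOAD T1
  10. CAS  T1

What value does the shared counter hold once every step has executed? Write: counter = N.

counter = 6

T3 LOAD — after: cnt=2, r=2 — load
T2 LOAD — after: cnt=2, r=2 — load
T2 CAS — after: cnt=3, r=2 — ok
T0 LOAD — after: cnt=3, r=3 — load
T3 CAS — after: cnt=3, r=2 — retry
T0 CAS — after: cnt=4, r=3 — ok
T0 LOAD — after: cnt=4, r=4 — load
T0 CAS — after: cnt=5, r=4 — ok
T1 LOAD — after: cnt=5, r=5 — load
T1 CAS — after: cnt=6, r=5 — ok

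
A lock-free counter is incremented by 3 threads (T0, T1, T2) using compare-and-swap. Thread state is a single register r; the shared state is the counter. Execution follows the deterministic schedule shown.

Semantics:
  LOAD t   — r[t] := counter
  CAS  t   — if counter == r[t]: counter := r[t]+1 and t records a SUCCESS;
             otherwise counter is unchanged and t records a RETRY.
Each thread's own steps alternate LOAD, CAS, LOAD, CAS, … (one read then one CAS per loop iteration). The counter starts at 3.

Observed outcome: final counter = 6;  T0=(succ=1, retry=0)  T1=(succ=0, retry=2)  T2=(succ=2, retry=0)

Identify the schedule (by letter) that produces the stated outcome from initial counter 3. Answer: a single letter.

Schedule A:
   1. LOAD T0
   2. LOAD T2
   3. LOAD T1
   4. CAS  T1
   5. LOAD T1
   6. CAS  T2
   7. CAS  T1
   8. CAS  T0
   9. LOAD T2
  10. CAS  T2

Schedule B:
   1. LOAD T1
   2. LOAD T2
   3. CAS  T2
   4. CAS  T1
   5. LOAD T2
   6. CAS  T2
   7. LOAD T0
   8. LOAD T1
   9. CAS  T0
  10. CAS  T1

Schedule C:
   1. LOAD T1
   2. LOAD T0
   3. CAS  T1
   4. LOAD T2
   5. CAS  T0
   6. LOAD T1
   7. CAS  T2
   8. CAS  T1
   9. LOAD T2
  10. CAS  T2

Tracing schedule B:
[1] T1.load  rd  (counter 3, T1.r 3)
[2] T2.load  rd  (counter 3, T2.r 3)
[3] T2.cas  hit  (counter 4, T2.r 3)
[4] T1.cas  miss  (counter 4, T1.r 3)
[5] T2.load  rd  (counter 4, T2.r 4)
[6] T2.cas  hit  (counter 5, T2.r 4)
[7] T0.load  rd  (counter 5, T0.r 5)
[8] T1.load  rd  (counter 5, T1.r 5)
[9] T0.cas  hit  (counter 6, T0.r 5)
[10] T1.cas  miss  (counter 6, T1.r 5)

B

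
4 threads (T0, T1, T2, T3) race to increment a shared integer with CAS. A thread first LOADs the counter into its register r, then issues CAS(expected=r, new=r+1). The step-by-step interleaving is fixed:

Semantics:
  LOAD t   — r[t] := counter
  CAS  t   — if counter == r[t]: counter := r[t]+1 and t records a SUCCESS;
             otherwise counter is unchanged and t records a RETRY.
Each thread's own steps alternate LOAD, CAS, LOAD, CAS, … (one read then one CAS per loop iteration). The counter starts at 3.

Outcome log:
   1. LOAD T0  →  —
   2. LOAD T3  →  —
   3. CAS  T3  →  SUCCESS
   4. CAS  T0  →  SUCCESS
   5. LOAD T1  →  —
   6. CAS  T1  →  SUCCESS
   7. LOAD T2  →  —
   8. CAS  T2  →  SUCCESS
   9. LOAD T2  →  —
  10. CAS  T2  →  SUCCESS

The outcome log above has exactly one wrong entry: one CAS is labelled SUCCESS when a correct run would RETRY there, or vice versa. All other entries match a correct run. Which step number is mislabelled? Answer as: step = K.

Reference trace:
1. LOAD T0 → mem=3 r[T0]=3 [LOAD]
2. LOAD T3 → mem=3 r[T3]=3 [LOAD]
3. CAS T3 → mem=4 r[T3]=3 [OK]
4. CAS T0 → mem=4 r[T0]=3 [RETRY]
5. LOAD T1 → mem=4 r[T1]=4 [LOAD]
6. CAS T1 → mem=5 r[T1]=4 [OK]
7. LOAD T2 → mem=5 r[T2]=5 [LOAD]
8. CAS T2 → mem=6 r[T2]=5 [OK]
9. LOAD T2 → mem=6 r[T2]=6 [LOAD]
10. CAS T2 → mem=7 r[T2]=6 [OK]
Flip is step 4.

step = 4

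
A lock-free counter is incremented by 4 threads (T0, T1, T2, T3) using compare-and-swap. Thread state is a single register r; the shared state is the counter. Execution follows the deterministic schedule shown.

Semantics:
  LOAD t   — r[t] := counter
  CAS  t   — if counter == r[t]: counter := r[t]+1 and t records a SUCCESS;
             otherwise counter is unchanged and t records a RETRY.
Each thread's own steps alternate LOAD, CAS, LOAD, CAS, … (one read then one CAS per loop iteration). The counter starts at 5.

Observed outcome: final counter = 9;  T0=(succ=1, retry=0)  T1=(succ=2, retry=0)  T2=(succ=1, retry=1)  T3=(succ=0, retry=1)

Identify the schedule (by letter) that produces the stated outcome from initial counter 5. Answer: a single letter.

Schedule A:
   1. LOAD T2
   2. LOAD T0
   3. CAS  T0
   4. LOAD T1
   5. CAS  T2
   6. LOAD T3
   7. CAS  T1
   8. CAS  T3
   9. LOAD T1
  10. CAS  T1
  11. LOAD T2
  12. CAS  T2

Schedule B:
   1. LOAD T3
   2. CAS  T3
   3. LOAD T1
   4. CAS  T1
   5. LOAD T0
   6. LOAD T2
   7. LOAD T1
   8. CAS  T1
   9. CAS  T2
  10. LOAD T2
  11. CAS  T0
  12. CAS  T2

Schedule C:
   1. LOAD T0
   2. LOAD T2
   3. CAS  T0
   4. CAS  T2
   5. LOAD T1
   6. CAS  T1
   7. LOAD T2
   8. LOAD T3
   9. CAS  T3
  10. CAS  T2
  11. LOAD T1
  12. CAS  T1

A

Run A:
step 1: T2 LOAD ⇒ load; ctr=5 reg=5
step 2: T0 LOAD ⇒ load; ctr=5 reg=5
step 3: T0 CAS ⇒ ok; ctr=6 reg=5
step 4: T1 LOAD ⇒ load; ctr=6 reg=6
step 5: T2 CAS ⇒ retry; ctr=6 reg=5
step 6: T3 LOAD ⇒ load; ctr=6 reg=6
step 7: T1 CAS ⇒ ok; ctr=7 reg=6
step 8: T3 CAS ⇒ retry; ctr=7 reg=6
step 9: T1 LOAD ⇒ load; ctr=7 reg=7
step 10: T1 CAS ⇒ ok; ctr=8 reg=7
step 11: T2 LOAD ⇒ load; ctr=8 reg=8
step 12: T2 CAS ⇒ ok; ctr=9 reg=8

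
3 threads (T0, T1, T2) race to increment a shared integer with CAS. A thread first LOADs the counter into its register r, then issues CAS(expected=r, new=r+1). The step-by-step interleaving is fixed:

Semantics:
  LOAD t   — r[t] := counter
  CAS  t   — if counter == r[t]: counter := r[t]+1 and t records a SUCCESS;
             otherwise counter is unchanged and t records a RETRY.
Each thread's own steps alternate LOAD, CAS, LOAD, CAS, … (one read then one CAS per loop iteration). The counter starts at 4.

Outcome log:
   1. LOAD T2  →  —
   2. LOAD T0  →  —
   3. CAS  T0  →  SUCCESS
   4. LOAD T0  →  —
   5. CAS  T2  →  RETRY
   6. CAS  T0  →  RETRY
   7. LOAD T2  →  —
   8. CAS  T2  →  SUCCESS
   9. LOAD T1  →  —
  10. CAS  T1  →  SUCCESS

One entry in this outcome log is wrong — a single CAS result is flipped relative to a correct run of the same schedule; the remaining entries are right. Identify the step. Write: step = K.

Reference trace:
T2 LOAD — after: cnt=4, r=4 — load
T0 LOAD — after: cnt=4, r=4 — load
T0 CAS — after: cnt=5, r=4 — ok
T0 LOAD — after: cnt=5, r=5 — load
T2 CAS — after: cnt=5, r=4 — retry
T0 CAS — after: cnt=6, r=5 — ok
T2 LOAD — after: cnt=6, r=6 — load
T2 CAS — after: cnt=7, r=6 — ok
T1 LOAD — after: cnt=7, r=7 — load
T1 CAS — after: cnt=8, r=7 — ok
Flip is step 6.

step = 6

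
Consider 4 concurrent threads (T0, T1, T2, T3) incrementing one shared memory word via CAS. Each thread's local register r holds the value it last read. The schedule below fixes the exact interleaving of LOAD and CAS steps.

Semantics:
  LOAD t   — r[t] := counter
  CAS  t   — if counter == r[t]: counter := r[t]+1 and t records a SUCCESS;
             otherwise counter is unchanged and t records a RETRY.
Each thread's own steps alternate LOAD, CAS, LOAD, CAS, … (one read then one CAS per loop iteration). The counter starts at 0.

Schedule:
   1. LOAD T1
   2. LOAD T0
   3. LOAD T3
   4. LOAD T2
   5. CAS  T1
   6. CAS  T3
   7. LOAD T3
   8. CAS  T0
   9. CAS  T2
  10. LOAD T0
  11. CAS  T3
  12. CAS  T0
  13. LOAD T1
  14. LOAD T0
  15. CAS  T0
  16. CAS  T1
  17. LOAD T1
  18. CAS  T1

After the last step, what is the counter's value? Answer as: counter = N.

counter = 4

#1 T1 reads 0
#2 T0 reads 0
#3 T3 reads 0
#4 T2 reads 0
#5 T1 CAS(0→1) writes; counter now 1
#6 T3 CAS(0→1) fails; counter now 1
#7 T3 reads 1
#8 T0 CAS(0→1) fails; counter now 1
#9 T2 CAS(0→1) fails; counter now 1
#10 T0 reads 1
#11 T3 CAS(1→2) writes; counter now 2
#12 T0 CAS(1→2) fails; counter now 2
#13 T1 reads 2
#14 T0 reads 2
#15 T0 CAS(2→3) writes; counter now 3
#16 T1 CAS(2→3) fails; counter now 3
#17 T1 reads 3
#18 T1 CAS(3→4) writes; counter now 4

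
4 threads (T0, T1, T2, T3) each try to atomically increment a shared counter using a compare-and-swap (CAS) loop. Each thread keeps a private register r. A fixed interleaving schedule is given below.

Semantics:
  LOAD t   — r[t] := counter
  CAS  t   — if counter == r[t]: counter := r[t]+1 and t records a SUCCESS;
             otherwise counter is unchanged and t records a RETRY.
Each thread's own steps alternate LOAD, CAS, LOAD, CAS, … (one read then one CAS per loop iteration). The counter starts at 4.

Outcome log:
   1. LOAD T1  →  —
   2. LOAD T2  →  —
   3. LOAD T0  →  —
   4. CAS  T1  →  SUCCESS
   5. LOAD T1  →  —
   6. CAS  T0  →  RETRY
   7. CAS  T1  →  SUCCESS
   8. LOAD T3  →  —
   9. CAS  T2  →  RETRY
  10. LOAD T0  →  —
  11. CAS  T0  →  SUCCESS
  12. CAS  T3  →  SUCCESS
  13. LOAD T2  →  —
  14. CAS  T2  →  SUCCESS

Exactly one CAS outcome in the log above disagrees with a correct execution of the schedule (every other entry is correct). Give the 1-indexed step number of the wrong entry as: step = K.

Reference trace:
[1] T1.load  rd  (counter 4, T1.r 4)
[2] T2.load  rd  (counter 4, T2.r 4)
[3] T0.load  rd  (counter 4, T0.r 4)
[4] T1.cas  hit  (counter 5, T1.r 4)
[5] T1.load  rd  (counter 5, T1.r 5)
[6] T0.cas  miss  (counter 5, T0.r 4)
[7] T1.cas  hit  (counter 6, T1.r 5)
[8] T3.load  rd  (counter 6, T3.r 6)
[9] T2.cas  miss  (counter 6, T2.r 4)
[10] T0.load  rd  (counter 6, T0.r 6)
[11] T0.cas  hit  (counter 7, T0.r 6)
[12] T3.cas  miss  (counter 7, T3.r 6)
[13] T2.load  rd  (counter 7, T2.r 7)
[14] T2.cas  hit  (counter 8, T2.r 7)
Log disagrees first at step 12.

step = 12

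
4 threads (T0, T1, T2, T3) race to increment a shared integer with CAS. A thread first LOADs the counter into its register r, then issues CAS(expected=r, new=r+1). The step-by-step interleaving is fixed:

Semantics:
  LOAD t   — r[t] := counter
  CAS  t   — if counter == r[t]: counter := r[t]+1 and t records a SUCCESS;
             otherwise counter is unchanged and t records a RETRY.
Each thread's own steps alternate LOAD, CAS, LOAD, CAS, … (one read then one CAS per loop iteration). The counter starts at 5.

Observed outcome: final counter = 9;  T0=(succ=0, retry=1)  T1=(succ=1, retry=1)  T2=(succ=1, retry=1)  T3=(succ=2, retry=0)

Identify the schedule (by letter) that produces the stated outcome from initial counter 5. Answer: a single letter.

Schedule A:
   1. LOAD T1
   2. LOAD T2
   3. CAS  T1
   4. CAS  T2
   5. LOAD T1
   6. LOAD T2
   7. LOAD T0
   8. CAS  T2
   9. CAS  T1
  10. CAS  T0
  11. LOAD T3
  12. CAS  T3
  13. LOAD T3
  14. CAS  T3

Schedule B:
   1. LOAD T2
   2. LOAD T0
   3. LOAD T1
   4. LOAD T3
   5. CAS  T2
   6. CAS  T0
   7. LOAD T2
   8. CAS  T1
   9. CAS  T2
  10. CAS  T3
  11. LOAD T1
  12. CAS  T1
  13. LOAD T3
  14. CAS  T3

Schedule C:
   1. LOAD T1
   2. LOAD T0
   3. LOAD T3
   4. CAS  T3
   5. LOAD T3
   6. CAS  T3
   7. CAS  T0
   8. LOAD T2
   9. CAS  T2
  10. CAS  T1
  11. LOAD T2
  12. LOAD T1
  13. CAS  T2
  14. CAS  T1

A

Simulating candidate A:
   1) LOAD T1:  M=5  r_T1=5
   2) LOAD T2:  M=5  r_T2=5
   3) CAS  T1:  M=6  r_T1=5 ✓
   4) CAS  T2:  M=6  r_T2=5 ✗
   5) LOAD T1:  M=6  r_T1=6
   6) LOAD T2:  M=6  r_T2=6
   7) LOAD T0:  M=6  r_T0=6
   8) CAS  T2:  M=7  r_T2=6 ✓
   9) CAS  T1:  M=7  r_T1=6 ✗
  10) CAS  T0:  M=7  r_T0=6 ✗
  11) LOAD T3:  M=7  r_T3=7
  12) CAS  T3:  M=8  r_T3=7 ✓
  13) LOAD T3:  M=8  r_T3=8
  14) CAS  T3:  M=9  r_T3=8 ✓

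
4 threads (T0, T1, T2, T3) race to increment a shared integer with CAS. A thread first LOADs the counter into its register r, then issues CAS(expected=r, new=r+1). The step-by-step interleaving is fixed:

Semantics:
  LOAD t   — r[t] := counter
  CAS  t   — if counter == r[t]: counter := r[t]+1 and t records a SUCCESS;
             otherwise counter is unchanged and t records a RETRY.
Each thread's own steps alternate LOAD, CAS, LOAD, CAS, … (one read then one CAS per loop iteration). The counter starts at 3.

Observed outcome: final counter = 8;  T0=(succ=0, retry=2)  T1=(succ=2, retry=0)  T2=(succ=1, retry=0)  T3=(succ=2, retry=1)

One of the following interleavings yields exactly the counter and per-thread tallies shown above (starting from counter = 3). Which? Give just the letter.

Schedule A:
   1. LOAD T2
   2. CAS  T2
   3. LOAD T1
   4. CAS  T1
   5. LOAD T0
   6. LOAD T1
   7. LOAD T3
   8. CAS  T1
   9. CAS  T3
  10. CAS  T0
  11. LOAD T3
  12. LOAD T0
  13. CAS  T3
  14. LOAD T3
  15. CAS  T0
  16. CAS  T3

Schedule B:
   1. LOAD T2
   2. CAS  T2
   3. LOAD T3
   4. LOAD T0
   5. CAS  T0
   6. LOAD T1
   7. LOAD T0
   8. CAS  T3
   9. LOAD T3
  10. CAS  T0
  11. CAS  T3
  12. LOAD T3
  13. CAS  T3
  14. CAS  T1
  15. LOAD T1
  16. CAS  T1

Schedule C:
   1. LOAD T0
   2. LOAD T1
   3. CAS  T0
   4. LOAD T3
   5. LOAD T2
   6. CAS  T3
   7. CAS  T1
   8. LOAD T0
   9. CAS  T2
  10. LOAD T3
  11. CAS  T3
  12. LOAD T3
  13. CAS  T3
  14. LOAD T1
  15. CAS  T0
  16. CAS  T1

A

Tracing schedule A:
T2 LOAD — after: cnt=3, r=3 — load
T2 CAS — after: cnt=4, r=3 — ok
T1 LOAD — after: cnt=4, r=4 — load
T1 CAS — after: cnt=5, r=4 — ok
T0 LOAD — after: cnt=5, r=5 — load
T1 LOAD — after: cnt=5, r=5 — load
T3 LOAD — after: cnt=5, r=5 — load
T1 CAS — after: cnt=6, r=5 — ok
T3 CAS — after: cnt=6, r=5 — retry
T0 CAS — after: cnt=6, r=5 — retry
T3 LOAD — after: cnt=6, r=6 — load
T0 LOAD — after: cnt=6, r=6 — load
T3 CAS — after: cnt=7, r=6 — ok
T3 LOAD — after: cnt=7, r=7 — load
T0 CAS — after: cnt=7, r=6 — retry
T3 CAS — after: cnt=8, r=7 — ok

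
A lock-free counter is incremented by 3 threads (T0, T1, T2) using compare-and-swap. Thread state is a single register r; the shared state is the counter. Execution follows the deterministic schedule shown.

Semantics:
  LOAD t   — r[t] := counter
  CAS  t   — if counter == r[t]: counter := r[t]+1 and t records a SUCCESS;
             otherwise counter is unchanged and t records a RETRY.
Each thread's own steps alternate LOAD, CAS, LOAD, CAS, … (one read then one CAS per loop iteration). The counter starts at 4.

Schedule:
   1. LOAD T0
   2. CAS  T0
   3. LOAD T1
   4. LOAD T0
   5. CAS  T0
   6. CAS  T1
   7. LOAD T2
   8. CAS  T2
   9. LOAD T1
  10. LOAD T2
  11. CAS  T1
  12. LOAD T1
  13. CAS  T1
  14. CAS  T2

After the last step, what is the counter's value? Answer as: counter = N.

   1) LOAD T0:  M=4  r_T0=4
   2) CAS  T0:  M=5  r_T0=4 ✓
   3) LOAD T1:  M=5  r_T1=5
   4) LOAD T0:  M=5  r_T0=5
   5) CAS  T0:  M=6  r_T0=5 ✓
   6) CAS  T1:  M=6  r_T1=5 ✗
   7) LOAD T2:  M=6  r_T2=6
   8) CAS  T2:  M=7  r_T2=6 ✓
   9) LOAD T1:  M=7  r_T1=7
  10) LOAD T2:  M=7  r_T2=7
  11) CAS  T1:  M=8  r_T1=7 ✓
  12) LOAD T1:  M=8  r_T1=8
  13) CAS  T1:  M=9  r_T1=8 ✓
  14) CAS  T2:  M=9  r_T2=7 ✗

counter = 9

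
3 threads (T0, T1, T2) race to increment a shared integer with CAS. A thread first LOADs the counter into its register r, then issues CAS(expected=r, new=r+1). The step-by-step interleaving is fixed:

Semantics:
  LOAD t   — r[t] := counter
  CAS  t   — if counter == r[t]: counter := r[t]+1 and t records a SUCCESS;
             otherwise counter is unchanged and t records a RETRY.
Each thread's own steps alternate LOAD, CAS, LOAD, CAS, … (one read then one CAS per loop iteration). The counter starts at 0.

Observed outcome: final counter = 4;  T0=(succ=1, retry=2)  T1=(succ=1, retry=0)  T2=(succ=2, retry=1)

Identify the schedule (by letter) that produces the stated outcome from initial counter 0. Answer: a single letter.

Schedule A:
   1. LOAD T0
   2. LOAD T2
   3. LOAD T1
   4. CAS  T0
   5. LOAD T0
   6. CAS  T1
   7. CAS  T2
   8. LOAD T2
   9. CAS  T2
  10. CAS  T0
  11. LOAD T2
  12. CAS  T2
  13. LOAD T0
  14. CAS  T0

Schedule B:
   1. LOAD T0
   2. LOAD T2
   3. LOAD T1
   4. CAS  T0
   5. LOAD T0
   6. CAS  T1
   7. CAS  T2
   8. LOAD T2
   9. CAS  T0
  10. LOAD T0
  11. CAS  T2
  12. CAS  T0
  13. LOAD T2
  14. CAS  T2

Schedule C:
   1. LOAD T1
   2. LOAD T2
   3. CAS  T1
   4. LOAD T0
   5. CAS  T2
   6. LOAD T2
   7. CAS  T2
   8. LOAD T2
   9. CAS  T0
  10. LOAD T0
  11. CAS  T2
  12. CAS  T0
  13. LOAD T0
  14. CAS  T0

C

Run C:
[1] T1.load  rd  (counter 0, T1.r 0)
[2] T2.load  rd  (counter 0, T2.r 0)
[3] T1.cas  hit  (counter 1, T1.r 0)
[4] T0.load  rd  (counter 1, T0.r 1)
[5] T2.cas  miss  (counter 1, T2.r 0)
[6] T2.load  rd  (counter 1, T2.r 1)
[7] T2.cas  hit  (counter 2, T2.r 1)
[8] T2.load  rd  (counter 2, T2.r 2)
[9] T0.cas  miss  (counter 2, T0.r 1)
[10] T0.load  rd  (counter 2, T0.r 2)
[11] T2.cas  hit  (counter 3, T2.r 2)
[12] T0.cas  miss  (counter 3, T0.r 2)
[13] T0.load  rd  (counter 3, T0.r 3)
[14] T0.cas  hit  (counter 4, T0.r 3)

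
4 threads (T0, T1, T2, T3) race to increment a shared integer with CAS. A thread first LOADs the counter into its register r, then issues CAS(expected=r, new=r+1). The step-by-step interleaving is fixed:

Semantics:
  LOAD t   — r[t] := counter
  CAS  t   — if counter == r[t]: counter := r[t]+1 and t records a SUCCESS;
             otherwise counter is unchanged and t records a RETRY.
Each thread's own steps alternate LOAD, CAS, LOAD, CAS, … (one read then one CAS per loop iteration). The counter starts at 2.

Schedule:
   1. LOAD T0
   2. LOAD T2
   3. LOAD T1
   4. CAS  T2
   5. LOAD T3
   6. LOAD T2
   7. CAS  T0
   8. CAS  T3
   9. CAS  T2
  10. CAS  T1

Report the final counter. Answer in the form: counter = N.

counter = 4

step 1: T0 LOAD ⇒ load; ctr=2 reg=2
step 2: T2 LOAD ⇒ load; ctr=2 reg=2
step 3: T1 LOAD ⇒ load; ctr=2 reg=2
step 4: T2 CAS ⇒ ok; ctr=3 reg=2
step 5: T3 LOAD ⇒ load; ctr=3 reg=3
step 6: T2 LOAD ⇒ load; ctr=3 reg=3
step 7: T0 CAS ⇒ retry; ctr=3 reg=2
step 8: T3 CAS ⇒ ok; ctr=4 reg=3
step 9: T2 CAS ⇒ retry; ctr=4 reg=3
step 10: T1 CAS ⇒ retry; ctr=4 reg=2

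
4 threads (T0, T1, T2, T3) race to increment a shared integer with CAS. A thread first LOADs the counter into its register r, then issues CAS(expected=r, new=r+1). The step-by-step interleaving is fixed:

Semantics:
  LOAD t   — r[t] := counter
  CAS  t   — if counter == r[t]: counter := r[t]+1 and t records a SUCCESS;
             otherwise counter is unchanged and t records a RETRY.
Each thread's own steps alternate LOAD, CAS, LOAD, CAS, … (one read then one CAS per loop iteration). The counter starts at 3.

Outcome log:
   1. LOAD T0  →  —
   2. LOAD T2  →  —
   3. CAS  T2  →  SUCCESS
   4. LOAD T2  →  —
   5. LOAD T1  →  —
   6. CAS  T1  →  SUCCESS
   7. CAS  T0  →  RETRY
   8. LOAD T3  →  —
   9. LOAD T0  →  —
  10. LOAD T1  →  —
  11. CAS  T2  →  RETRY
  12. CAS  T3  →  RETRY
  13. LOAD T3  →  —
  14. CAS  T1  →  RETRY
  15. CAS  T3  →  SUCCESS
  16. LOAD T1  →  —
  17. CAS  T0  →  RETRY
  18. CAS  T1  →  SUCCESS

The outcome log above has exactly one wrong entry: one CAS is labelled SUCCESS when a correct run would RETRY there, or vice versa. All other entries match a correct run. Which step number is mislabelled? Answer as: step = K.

step = 12

Re-executing:
step 1: T0 LOAD ⇒ load; ctr=3 reg=3
step 2: T2 LOAD ⇒ load; ctr=3 reg=3
step 3: T2 CAS ⇒ ok; ctr=4 reg=3
step 4: T2 LOAD ⇒ load; ctr=4 reg=4
step 5: T1 LOAD ⇒ load; ctr=4 reg=4
step 6: T1 CAS ⇒ ok; ctr=5 reg=4
step 7: T0 CAS ⇒ retry; ctr=5 reg=3
step 8: T3 LOAD ⇒ load; ctr=5 reg=5
step 9: T0 LOAD ⇒ load; ctr=5 reg=5
step 10: T1 LOAD ⇒ load; ctr=5 reg=5
step 11: T2 CAS ⇒ retry; ctr=5 reg=4
step 12: T3 CAS ⇒ ok; ctr=6 reg=5
step 13: T3 LOAD ⇒ load; ctr=6 reg=6
step 14: T1 CAS ⇒ retry; ctr=6 reg=5
step 15: T3 CAS ⇒ ok; ctr=7 reg=6
step 16: T1 LOAD ⇒ load; ctr=7 reg=7
step 17: T0 CAS ⇒ retry; ctr=7 reg=5
step 18: T1 CAS ⇒ ok; ctr=8 reg=7
Mismatch at 12.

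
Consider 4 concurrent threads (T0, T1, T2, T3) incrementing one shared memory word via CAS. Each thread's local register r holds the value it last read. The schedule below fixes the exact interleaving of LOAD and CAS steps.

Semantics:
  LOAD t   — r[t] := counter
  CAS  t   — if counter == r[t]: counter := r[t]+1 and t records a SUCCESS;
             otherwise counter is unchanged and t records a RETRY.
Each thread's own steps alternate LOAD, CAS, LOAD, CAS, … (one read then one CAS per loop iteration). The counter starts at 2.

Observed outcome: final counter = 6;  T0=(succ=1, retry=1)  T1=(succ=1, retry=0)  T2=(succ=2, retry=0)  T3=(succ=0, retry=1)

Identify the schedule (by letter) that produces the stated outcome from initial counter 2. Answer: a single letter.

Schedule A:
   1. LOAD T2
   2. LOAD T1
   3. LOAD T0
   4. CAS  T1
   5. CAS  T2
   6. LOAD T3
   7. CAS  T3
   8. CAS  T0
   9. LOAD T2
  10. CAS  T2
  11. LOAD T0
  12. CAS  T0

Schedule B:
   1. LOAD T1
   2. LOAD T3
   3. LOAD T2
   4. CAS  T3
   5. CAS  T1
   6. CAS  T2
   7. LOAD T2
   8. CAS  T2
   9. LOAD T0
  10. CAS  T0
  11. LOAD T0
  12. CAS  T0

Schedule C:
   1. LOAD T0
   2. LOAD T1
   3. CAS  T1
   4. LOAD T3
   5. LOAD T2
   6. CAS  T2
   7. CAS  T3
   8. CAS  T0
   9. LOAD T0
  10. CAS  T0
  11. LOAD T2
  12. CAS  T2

C

Tracing schedule C:
1. LOAD T0 → mem=2 r[T0]=2 [LOAD]
2. LOAD T1 → mem=2 r[T1]=2 [LOAD]
3. CAS T1 → mem=3 r[T1]=2 [OK]
4. LOAD T3 → mem=3 r[T3]=3 [LOAD]
5. LOAD T2 → mem=3 r[T2]=3 [LOAD]
6. CAS T2 → mem=4 r[T2]=3 [OK]
7. CAS T3 → mem=4 r[T3]=3 [RETRY]
8. CAS T0 → mem=4 r[T0]=2 [RETRY]
9. LOAD T0 → mem=4 r[T0]=4 [LOAD]
10. CAS T0 → mem=5 r[T0]=4 [OK]
11. LOAD T2 → mem=5 r[T2]=5 [LOAD]
12. CAS T2 → mem=6 r[T2]=5 [OK]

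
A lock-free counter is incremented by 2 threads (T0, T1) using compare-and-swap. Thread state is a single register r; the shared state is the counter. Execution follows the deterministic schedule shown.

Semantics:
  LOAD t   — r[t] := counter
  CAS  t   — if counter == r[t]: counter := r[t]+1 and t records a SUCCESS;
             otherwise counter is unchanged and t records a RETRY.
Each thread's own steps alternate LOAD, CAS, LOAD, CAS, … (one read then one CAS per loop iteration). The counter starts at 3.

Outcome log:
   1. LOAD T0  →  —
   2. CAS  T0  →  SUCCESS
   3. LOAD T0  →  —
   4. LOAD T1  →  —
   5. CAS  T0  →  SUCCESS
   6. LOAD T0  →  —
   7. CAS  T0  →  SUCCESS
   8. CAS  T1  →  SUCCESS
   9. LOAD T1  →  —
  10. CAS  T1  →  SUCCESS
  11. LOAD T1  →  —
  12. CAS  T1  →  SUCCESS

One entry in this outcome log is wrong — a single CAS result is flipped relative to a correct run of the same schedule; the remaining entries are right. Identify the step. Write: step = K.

step = 8

Re-executing:
   1) LOAD T0:  M=3  r_T0=3
   2) CAS  T0:  M=4  r_T0=3 ✓
   3) LOAD T0:  M=4  r_T0=4
   4) LOAD T1:  M=4  r_T1=4
   5) CAS  T0:  M=5  r_T0=4 ✓
   6) LOAD T0:  M=5  r_T0=5
   7) CAS  T0:  M=6  r_T0=5 ✓
   8) CAS  T1:  M=6  r_T1=4 ✗
   9) LOAD T1:  M=6  r_T1=6
  10) CAS  T1:  M=7  r_T1=6 ✓
  11) LOAD T1:  M=7  r_T1=7
  12) CAS  T1:  M=8  r_T1=7 ✓
Log disagrees first at step 8.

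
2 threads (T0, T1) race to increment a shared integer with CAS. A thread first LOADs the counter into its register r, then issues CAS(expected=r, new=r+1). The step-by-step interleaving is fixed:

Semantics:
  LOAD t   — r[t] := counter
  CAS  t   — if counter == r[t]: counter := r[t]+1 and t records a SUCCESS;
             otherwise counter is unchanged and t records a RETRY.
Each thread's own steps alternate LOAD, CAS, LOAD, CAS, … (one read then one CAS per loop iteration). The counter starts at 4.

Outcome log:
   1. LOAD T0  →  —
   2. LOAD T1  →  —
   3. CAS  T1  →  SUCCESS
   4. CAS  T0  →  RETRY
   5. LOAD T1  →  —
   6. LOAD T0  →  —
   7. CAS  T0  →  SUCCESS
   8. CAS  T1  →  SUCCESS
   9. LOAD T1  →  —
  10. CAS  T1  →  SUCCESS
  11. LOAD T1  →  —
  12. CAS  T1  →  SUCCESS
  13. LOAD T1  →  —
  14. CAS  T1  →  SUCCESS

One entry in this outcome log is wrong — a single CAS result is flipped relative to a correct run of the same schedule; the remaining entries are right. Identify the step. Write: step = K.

step = 8

Correct run:
1. LOAD T0 → mem=4 r[T0]=4 [LOAD]
2. LOAD T1 → mem=4 r[T1]=4 [LOAD]
3. CAS T1 → mem=5 r[T1]=4 [OK]
4. CAS T0 → mem=5 r[T0]=4 [RETRY]
5. LOAD T1 → mem=5 r[T1]=5 [LOAD]
6. LOAD T0 → mem=5 r[T0]=5 [LOAD]
7. CAS T0 → mem=6 r[T0]=5 [OK]
8. CAS T1 → mem=6 r[T1]=5 [RETRY]
9. LOAD T1 → mem=6 r[T1]=6 [LOAD]
10. CAS T1 → mem=7 r[T1]=6 [OK]
11. LOAD T1 → mem=7 r[T1]=7 [LOAD]
12. CAS T1 → mem=8 r[T1]=7 [OK]
13. LOAD T1 → mem=8 r[T1]=8 [LOAD]
14. CAS T1 → mem=9 r[T1]=8 [OK]
Flip is step 8.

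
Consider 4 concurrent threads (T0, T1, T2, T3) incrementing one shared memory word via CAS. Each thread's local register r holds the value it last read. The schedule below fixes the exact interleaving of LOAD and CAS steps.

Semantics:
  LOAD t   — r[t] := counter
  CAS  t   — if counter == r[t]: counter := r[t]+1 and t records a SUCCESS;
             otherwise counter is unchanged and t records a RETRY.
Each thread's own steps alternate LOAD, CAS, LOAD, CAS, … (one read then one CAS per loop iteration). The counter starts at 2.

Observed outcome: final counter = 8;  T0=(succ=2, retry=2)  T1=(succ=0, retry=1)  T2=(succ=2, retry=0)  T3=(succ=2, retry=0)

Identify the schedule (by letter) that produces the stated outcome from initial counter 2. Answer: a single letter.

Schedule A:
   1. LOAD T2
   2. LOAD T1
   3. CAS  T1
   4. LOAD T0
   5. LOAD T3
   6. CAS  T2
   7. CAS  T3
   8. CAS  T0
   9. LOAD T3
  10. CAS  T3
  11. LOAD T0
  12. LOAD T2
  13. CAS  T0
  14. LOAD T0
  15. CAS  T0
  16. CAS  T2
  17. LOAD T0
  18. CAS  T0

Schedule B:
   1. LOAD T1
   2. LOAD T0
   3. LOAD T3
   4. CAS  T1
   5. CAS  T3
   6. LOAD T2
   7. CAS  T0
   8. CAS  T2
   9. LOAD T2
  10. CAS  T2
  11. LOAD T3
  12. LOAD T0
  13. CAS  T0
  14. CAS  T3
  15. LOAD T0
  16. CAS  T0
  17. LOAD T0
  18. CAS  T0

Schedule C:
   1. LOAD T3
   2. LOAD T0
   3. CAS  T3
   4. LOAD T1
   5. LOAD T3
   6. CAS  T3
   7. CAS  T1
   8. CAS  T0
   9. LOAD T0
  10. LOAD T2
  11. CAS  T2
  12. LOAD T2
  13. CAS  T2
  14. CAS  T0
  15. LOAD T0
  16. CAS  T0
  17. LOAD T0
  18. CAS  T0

C

Run C:
   1) LOAD T3:  M=2  r_T3=2
   2) LOAD T0:  M=2  r_T0=2
   3) CAS  T3:  M=3  r_T3=2 ✓
   4) LOAD T1:  M=3  r_T1=3
   5) LOAD T3:  M=3  r_T3=3
   6) CAS  T3:  M=4  r_T3=3 ✓
   7) CAS  T1:  M=4  r_T1=3 ✗
   8) CAS  T0:  M=4  r_T0=2 ✗
   9) LOAD T0:  M=4  r_T0=4
  10) LOAD T2:  M=4  r_T2=4
  11) CAS  T2:  M=5  r_T2=4 ✓
  12) LOAD T2:  M=5  r_T2=5
  13) CAS  T2:  M=6  r_T2=5 ✓
  14) CAS  T0:  M=6  r_T0=4 ✗
  15) LOAD T0:  M=6  r_T0=6
  16) CAS  T0:  M=7  r_T0=6 ✓
  17) LOAD T0:  M=7  r_T0=7
  18) CAS  T0:  M=8  r_T0=7 ✓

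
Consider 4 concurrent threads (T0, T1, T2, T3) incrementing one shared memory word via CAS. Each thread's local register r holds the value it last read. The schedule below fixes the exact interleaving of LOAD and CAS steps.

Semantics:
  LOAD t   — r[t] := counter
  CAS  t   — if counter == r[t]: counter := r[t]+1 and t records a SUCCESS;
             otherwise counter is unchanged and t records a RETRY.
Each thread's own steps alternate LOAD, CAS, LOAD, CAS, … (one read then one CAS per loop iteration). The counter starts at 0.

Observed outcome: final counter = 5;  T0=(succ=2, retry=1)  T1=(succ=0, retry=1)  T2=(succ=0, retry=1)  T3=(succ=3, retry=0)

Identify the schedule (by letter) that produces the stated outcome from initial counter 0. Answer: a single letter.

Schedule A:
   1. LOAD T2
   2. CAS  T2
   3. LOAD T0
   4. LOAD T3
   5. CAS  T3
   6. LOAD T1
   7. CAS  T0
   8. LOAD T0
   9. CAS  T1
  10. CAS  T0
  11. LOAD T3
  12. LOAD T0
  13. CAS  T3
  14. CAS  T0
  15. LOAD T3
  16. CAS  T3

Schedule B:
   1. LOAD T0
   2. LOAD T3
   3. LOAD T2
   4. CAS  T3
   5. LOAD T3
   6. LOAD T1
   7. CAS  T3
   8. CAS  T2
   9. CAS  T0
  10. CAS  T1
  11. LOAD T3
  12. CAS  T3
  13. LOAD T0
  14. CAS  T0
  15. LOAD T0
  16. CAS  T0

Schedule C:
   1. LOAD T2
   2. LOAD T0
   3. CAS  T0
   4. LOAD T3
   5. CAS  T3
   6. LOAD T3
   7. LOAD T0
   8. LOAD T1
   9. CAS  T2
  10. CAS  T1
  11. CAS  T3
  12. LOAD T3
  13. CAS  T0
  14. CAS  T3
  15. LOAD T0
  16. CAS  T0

B

Tracing schedule B:
   1) LOAD T0:  M=0  r_T0=0
   2) LOAD T3:  M=0  r_T3=0
   3) LOAD T2:  M=0  r_T2=0
   4) CAS  T3:  M=1  r_T3=0 ✓
   5) LOAD T3:  M=1  r_T3=1
   6) LOAD T1:  M=1  r_T1=1
   7) CAS  T3:  M=2  r_T3=1 ✓
   8) CAS  T2:  M=2  r_T2=0 ✗
   9) CAS  T0:  M=2  r_T0=0 ✗
  10) CAS  T1:  M=2  r_T1=1 ✗
  11) LOAD T3:  M=2  r_T3=2
  12) CAS  T3:  M=3  r_T3=2 ✓
  13) LOAD T0:  M=3  r_T0=3
  14) CAS  T0:  M=4  r_T0=3 ✓
  15) LOAD T0:  M=4  r_T0=4
  16) CAS  T0:  M=5  r_T0=4 ✓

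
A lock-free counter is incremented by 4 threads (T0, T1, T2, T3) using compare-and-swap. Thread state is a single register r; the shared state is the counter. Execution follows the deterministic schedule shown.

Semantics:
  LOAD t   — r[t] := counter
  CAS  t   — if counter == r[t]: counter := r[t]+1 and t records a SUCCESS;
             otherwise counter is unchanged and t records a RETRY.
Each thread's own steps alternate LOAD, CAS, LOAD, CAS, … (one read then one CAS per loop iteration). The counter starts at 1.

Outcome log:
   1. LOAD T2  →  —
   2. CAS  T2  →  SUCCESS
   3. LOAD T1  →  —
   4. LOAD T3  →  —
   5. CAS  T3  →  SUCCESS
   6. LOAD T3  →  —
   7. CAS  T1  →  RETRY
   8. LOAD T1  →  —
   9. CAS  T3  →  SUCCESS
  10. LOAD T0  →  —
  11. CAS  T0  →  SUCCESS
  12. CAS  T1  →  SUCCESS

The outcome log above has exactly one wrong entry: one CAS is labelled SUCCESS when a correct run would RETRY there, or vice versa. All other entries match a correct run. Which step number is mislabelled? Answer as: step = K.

Correct run:
step 1: T2 LOAD ⇒ load; ctr=1 reg=1
step 2: T2 CAS ⇒ ok; ctr=2 reg=1
step 3: T1 LOAD ⇒ load; ctr=2 reg=2
step 4: T3 LOAD ⇒ load; ctr=2 reg=2
step 5: T3 CAS ⇒ ok; ctr=3 reg=2
step 6: T3 LOAD ⇒ load; ctr=3 reg=3
step 7: T1 CAS ⇒ retry; ctr=3 reg=2
step 8: T1 LOAD ⇒ load; ctr=3 reg=3
step 9: T3 CAS ⇒ ok; ctr=4 reg=3
step 10: T0 LOAD ⇒ load; ctr=4 reg=4
step 11: T0 CAS ⇒ ok; ctr=5 reg=4
step 12: T1 CAS ⇒ retry; ctr=5 reg=3
Log disagrees first at step 12.

step = 12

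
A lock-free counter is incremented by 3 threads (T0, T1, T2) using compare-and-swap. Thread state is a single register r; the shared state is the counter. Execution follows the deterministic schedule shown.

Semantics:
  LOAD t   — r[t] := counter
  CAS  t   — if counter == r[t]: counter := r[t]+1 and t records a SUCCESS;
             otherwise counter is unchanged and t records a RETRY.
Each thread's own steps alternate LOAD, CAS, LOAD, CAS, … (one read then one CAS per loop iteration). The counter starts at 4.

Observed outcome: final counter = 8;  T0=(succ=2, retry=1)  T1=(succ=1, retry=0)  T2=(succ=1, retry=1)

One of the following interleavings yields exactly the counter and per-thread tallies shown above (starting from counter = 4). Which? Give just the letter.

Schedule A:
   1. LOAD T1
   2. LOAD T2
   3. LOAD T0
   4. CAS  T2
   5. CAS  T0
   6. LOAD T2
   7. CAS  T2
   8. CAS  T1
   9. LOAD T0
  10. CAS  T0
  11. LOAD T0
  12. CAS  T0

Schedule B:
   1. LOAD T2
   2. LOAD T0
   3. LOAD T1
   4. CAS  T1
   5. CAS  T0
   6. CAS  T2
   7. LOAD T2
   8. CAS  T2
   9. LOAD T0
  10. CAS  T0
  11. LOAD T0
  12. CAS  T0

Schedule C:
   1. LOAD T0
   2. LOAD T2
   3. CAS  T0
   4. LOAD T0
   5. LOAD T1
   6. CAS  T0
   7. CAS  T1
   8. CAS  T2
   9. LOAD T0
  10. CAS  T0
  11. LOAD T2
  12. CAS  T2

B

Run B:
[1] T2.load  rd  (counter 4, T2.r 4)
[2] T0.load  rd  (counter 4, T0.r 4)
[3] T1.load  rd  (counter 4, T1.r 4)
[4] T1.cas  hit  (counter 5, T1.r 4)
[5] T0.cas  miss  (counter 5, T0.r 4)
[6] T2.cas  miss  (counter 5, T2.r 4)
[7] T2.load  rd  (counter 5, T2.r 5)
[8] T2.cas  hit  (counter 6, T2.r 5)
[9] T0.load  rd  (counter 6, T0.r 6)
[10] T0.cas  hit  (counter 7, T0.r 6)
[11] T0.load  rd  (counter 7, T0.r 7)
[12] T0.cas  hit  (counter 8, T0.r 7)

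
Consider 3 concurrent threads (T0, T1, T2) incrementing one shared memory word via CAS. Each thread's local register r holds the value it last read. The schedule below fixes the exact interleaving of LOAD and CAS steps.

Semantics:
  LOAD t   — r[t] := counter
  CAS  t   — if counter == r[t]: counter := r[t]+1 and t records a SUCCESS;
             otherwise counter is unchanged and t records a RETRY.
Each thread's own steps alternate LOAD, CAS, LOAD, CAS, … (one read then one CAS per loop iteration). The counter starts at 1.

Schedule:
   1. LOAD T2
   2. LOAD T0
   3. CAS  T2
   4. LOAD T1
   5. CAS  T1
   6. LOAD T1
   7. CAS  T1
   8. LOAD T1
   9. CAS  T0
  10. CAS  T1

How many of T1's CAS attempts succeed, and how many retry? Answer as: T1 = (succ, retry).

#1 T2 reads 1
#2 T0 reads 1
#3 T2 CAS(1→2) writes; counter now 2
#4 T1 reads 2
#5 T1 CAS(2→3) writes; counter now 3
#6 T1 reads 3
#7 T1 CAS(3→4) writes; counter now 4
#8 T1 reads 4
#9 T0 CAS(1→2) fails; counter now 4
#10 T1 CAS(4→5) writes; counter now 5

T1 = (3, 0)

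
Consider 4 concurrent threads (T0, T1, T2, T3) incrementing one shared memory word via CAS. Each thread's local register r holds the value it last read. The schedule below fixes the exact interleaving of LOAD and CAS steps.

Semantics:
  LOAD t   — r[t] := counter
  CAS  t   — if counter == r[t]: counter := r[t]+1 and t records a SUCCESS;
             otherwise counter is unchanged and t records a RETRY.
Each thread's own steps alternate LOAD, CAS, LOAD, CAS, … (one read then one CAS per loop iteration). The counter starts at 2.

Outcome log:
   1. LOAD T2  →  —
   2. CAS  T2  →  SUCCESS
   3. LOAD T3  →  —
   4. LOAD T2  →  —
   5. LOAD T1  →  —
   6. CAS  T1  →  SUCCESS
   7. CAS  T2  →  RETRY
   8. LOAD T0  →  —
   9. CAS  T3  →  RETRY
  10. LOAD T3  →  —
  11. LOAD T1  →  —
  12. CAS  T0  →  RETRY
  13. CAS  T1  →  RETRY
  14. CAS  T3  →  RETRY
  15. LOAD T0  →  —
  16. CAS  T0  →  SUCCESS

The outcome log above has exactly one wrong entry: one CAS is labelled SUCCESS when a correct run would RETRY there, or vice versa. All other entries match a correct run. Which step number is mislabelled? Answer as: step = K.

step = 12

Correct run:
1. LOAD T2 → mem=2 r[T2]=2 [LOAD]
2. CAS T2 → mem=3 r[T2]=2 [OK]
3. LOAD T3 → mem=3 r[T3]=3 [LOAD]
4. LOAD T2 → mem=3 r[T2]=3 [LOAD]
5. LOAD T1 → mem=3 r[T1]=3 [LOAD]
6. CAS T1 → mem=4 r[T1]=3 [OK]
7. CAS T2 → mem=4 r[T2]=3 [RETRY]
8. LOAD T0 → mem=4 r[T0]=4 [LOAD]
9. CAS T3 → mem=4 r[T3]=3 [RETRY]
10. LOAD T3 → mem=4 r[T3]=4 [LOAD]
11. LOAD T1 → mem=4 r[T1]=4 [LOAD]
12. CAS T0 → mem=5 r[T0]=4 [OK]
13. CAS T1 → mem=5 r[T1]=4 [RETRY]
14. CAS T3 → mem=5 r[T3]=4 [RETRY]
15. LOAD T0 → mem=5 r[T0]=5 [LOAD]
16. CAS T0 → mem=6 r[T0]=5 [OK]
Mismatch at 12.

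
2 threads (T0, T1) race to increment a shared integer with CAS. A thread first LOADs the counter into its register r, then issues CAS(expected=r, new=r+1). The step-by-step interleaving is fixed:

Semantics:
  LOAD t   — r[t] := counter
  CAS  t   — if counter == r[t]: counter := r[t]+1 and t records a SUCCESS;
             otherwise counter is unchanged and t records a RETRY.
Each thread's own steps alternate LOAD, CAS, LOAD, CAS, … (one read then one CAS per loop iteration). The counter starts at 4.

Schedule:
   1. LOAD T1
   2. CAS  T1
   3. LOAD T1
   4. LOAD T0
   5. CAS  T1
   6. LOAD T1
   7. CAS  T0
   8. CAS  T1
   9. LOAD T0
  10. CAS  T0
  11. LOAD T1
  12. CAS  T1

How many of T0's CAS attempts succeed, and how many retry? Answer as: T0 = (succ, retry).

T0 = (1, 1)

   1) LOAD T1:  M=4  r_T1=4
   2) CAS  T1:  M=5  r_T1=4 ✓
   3) LOAD T1:  M=5  r_T1=5
   4) LOAD T0:  M=5  r_T0=5
   5) CAS  T1:  M=6  r_T1=5 ✓
   6) LOAD T1:  M=6  r_T1=6
   7) CAS  T0:  M=6  r_T0=5 ✗
   8) CAS  T1:  M=7  r_T1=6 ✓
   9) LOAD T0:  M=7  r_T0=7
  10) CAS  T0:  M=8  r_T0=7 ✓
  11) LOAD T1:  M=8  r_T1=8
  12) CAS  T1:  M=9  r_T1=8 ✓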